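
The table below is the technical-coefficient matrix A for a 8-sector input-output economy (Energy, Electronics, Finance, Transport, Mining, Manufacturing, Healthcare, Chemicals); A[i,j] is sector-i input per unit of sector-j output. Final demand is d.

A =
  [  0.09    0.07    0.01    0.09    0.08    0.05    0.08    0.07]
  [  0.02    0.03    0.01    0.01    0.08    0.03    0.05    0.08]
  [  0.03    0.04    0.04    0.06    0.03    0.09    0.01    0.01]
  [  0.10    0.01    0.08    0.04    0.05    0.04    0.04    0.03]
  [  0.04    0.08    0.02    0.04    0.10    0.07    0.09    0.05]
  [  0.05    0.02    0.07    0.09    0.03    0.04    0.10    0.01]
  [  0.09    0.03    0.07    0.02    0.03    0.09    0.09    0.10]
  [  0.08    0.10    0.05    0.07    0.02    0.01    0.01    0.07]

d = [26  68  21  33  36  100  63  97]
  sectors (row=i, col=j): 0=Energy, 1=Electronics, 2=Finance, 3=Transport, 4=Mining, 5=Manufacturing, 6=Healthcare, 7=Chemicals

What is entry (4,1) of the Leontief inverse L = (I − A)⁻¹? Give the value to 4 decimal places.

Form M = I − A:
  [  0.91   -0.07   -0.01   -0.09   -0.08   -0.05   -0.08   -0.07]
  [ -0.02    0.97   -0.01   -0.01   -0.08   -0.03   -0.05   -0.08]
  [ -0.03   -0.04    0.96   -0.06   -0.03   -0.09   -0.01   -0.01]
  [ -0.10   -0.01   -0.08    0.96   -0.05   -0.04   -0.04   -0.03]
  [ -0.04   -0.08   -0.02   -0.04    0.90   -0.07   -0.09   -0.05]
  [ -0.05   -0.02   -0.07   -0.09   -0.03    0.96   -0.10   -0.01]
  [ -0.09   -0.03   -0.07   -0.02   -0.03   -0.09    0.91   -0.10]
  [ -0.08   -0.10   -0.05   -0.07   -0.02   -0.01   -0.01    0.93]
Leontief inverse L = M⁻¹:
  [  1.1547    0.1172    0.0516    0.1395    0.1333    0.0986    0.1400    0.1253]
  [  0.0548    1.0611    0.0333    0.0382    0.1096    0.0577    0.0836    0.1125]
  [  0.0625    0.0613    1.0651    0.0898    0.0576    0.1174    0.0435    0.0334]
  [  0.1452    0.0442    0.1089    1.0800    0.0873    0.0789    0.0819    0.0651]
  [  0.0937    0.1218    0.0574    0.0826    1.1477    0.1160    0.1465    0.0995]
  [  0.0994    0.0499    0.1054    0.1271    0.0658    1.0824    0.1442    0.0477]
  [  0.1506    0.0760    0.1113    0.0727    0.0740    0.1380    1.1449    0.1500]
  [  0.1242    0.1348    0.0770    0.1062    0.0591    0.0426    0.0465    1.1091]
Total output x = L · d:
  x_0 = 1.1547·26 + 0.1172·68 + 0.0516·21 + 0.1395·33 + 0.1333·36 + 0.0986·100 + 0.1400·63 + 0.1253·97 = 79.3133
  x_1 = 0.0548·26 + 1.0611·68 + 0.0333·21 + 0.0382·33 + 0.1096·36 + 0.0577·100 + 0.0836·63 + 0.1125·97 = 101.4288
  x_2 = 0.0625·26 + 0.0613·68 + 1.0651·21 + 0.0898·33 + 0.0576·36 + 0.1174·100 + 0.0435·63 + 0.0334·97 = 50.9169
  x_3 = 0.1452·26 + 0.0442·68 + 0.1089·21 + 1.0800·33 + 0.0873·36 + 0.0789·100 + 0.0819·63 + 0.0651·97 = 67.2090
  x_4 = 0.0937·26 + 0.1218·68 + 0.0574·21 + 0.0826·33 + 1.1477·36 + 0.1160·100 + 0.1465·63 + 0.0995·97 = 86.4552
  x_5 = 0.0994·26 + 0.0499·68 + 0.1054·21 + 0.1271·33 + 0.0658·36 + 1.0824·100 + 0.1442·63 + 0.0477·97 = 136.7088
  x_6 = 0.1506·26 + 0.0760·68 + 0.1113·21 + 0.0727·33 + 0.0740·36 + 0.1380·100 + 1.1449·63 + 0.1500·97 = 116.9540
  x_7 = 0.1242·26 + 0.1348·68 + 0.0770·21 + 0.1062·33 + 0.0591·36 + 0.0426·100 + 0.0465·63 + 1.1091·97 = 134.4131

L[4,1] = 0.1218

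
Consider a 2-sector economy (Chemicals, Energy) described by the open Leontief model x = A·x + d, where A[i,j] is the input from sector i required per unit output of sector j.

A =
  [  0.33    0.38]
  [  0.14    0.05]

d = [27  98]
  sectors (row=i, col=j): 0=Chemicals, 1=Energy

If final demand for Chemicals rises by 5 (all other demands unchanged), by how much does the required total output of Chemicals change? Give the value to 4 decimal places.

8.1433

Form M = I − A:
  [  0.67   -0.38]
  [ -0.14    0.95]
Leontief inverse L = M⁻¹:
  [  1.6287    0.6515]
  [  0.2400    1.1486]
Total output x = L · d:
  x_0 = 1.6287·27 + 0.6515·98 = 107.8176
  x_1 = 0.2400·27 + 1.1486·98 = 119.0468
Δx_0 = L[0,0] · Δd_0 = 1.6287 · 5 = 8.1433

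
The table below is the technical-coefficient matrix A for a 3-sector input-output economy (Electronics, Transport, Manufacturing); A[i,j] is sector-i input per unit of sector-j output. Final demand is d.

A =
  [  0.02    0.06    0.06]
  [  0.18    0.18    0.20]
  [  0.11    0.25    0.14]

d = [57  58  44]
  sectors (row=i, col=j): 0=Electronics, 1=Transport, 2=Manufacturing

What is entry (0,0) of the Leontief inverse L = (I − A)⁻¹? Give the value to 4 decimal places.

Form M = I − A:
  [  0.98   -0.06   -0.06]
  [ -0.18    0.82   -0.20]
  [ -0.11   -0.25    0.86]
Leontief inverse L = M⁻¹:
  [  1.0511    0.1068    0.0982]
  [  0.2836    1.3414    0.3317]
  [  0.2169    0.4036    1.2718]
Total output x = L · d:
  x_0 = 1.0511·57 + 0.1068·58 + 0.0982·44 = 70.4262
  x_1 = 0.2836·57 + 1.3414·58 + 0.3317·44 = 108.5643
  x_2 = 0.2169·57 + 0.4036·58 + 1.2718·44 = 91.7302

L[0,0] = 1.0511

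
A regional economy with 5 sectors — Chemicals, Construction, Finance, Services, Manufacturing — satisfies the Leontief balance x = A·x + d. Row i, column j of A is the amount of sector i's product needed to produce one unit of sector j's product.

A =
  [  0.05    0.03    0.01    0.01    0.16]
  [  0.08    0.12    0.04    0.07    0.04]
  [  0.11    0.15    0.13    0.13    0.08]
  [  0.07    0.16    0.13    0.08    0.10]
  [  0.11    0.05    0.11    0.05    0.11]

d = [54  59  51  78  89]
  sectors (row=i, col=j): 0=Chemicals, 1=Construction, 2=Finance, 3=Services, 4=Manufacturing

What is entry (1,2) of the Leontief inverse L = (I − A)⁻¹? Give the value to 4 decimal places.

L[1,2] = 0.0840

Form M = I − A:
  [  0.95   -0.03   -0.01   -0.01   -0.16]
  [ -0.08    0.88   -0.04   -0.07   -0.04]
  [ -0.11   -0.15    0.87   -0.13   -0.08]
  [ -0.07   -0.16   -0.13    0.92   -0.10]
  [ -0.11   -0.05   -0.11   -0.05    0.89]
Leontief inverse L = M⁻¹:
  [  1.0899    0.0631    0.0467    0.0345    0.2068]
  [  0.1282    1.1802    0.0840    0.1083    0.0958]
  [  0.1988    0.2615    1.2169    0.2038    0.1798]
  [  0.1523    0.2602    0.2089    1.1481    0.1869]
  [  0.1750    0.1210    0.1726    0.1000    1.1873]
Total output x = L · d:
  x_0 = 1.0899·54 + 0.0631·59 + 0.0467·51 + 0.0345·78 + 0.2068·89 = 86.0611
  x_1 = 0.1282·54 + 1.1802·59 + 0.0840·51 + 0.1083·78 + 0.0958·89 = 97.8099
  x_2 = 0.1988·54 + 0.2615·59 + 1.2169·51 + 0.2038·78 + 0.1798·89 = 120.1155
  x_3 = 0.1523·54 + 0.2602·59 + 0.2089·51 + 1.1481·78 + 0.1869·89 = 140.4081
  x_4 = 0.1750·54 + 0.1210·59 + 0.1726·51 + 0.1000·78 + 1.1873·89 = 138.8655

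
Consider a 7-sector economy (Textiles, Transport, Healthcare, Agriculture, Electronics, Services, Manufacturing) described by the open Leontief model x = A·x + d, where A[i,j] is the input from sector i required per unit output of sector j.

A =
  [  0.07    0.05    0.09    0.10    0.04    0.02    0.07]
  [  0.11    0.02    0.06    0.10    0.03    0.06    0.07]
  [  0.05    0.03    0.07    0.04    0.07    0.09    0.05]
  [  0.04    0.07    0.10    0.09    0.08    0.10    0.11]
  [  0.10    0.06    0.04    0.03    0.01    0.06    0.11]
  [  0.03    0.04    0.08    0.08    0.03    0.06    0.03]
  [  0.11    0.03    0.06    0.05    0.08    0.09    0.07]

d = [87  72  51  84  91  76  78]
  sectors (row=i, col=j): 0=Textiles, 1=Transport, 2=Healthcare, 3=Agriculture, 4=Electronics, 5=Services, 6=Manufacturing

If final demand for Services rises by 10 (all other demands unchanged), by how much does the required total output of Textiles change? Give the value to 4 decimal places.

Form M = I − A:
  [  0.93   -0.05   -0.09   -0.10   -0.04   -0.02   -0.07]
  [ -0.11    0.98   -0.06   -0.10   -0.03   -0.06   -0.07]
  [ -0.05   -0.03    0.93   -0.04   -0.07   -0.09   -0.05]
  [ -0.04   -0.07   -0.10    0.91   -0.08   -0.10   -0.11]
  [ -0.10   -0.06   -0.04   -0.03    0.99   -0.06   -0.11]
  [ -0.03   -0.04   -0.08   -0.08   -0.03    0.94   -0.03]
  [ -0.11   -0.03   -0.06   -0.05   -0.08   -0.09    0.93]
Leontief inverse L = M⁻¹:
  [  1.1272    0.0857    0.1503    0.1567    0.0843    0.0784    0.1304]
  [  0.1657    1.0574    0.1231    0.1597    0.0744    0.1170    0.1301]
  [  0.0987    0.0607    1.1211    0.0879    0.1044    0.1389    0.0995]
  [  0.1154    0.1155    0.1766    1.1622    0.1350    0.1768    0.1860]
  [  0.1548    0.0904    0.0948    0.0842    1.0489    0.1095    0.1611]
  [  0.0717    0.0678    0.1275    0.1244    0.0636    1.1064    0.0753]
  [  0.1715    0.0687    0.1241    0.1111    0.1228    0.1480    1.1325]
Total output x = L · d:
  x_0 = 1.1272·87 + 0.0857·72 + 0.1503·51 + 0.1567·84 + 0.0843·91 + 0.0784·76 + 0.1304·78 = 148.8702
  x_1 = 0.1657·87 + 1.0574·72 + 0.1231·51 + 0.1597·84 + 0.0744·91 + 0.1170·76 + 0.1301·78 = 136.0536
  x_2 = 0.0987·87 + 0.0607·72 + 1.1211·51 + 0.0879·84 + 0.1044·91 + 0.1389·76 + 0.0995·78 = 105.3404
  x_3 = 0.1154·87 + 0.1155·72 + 0.1766·51 + 1.1622·84 + 0.1350·91 + 0.1768·76 + 0.1860·78 = 165.2118
  x_4 = 0.1548·87 + 0.0904·72 + 0.0948·51 + 0.0842·84 + 1.0489·91 + 0.1095·76 + 0.1611·78 = 148.2221
  x_5 = 0.0717·87 + 0.0678·72 + 0.1275·51 + 0.1244·84 + 0.0636·91 + 1.1064·76 + 0.0753·78 = 123.8164
  x_6 = 0.1715·87 + 0.0687·72 + 0.1241·51 + 0.1111·84 + 0.1228·91 + 0.1480·76 + 1.1325·78 = 146.2791
Δx_0 = L[0,5] · Δd_5 = 0.0784 · 10 = 0.7838

0.7838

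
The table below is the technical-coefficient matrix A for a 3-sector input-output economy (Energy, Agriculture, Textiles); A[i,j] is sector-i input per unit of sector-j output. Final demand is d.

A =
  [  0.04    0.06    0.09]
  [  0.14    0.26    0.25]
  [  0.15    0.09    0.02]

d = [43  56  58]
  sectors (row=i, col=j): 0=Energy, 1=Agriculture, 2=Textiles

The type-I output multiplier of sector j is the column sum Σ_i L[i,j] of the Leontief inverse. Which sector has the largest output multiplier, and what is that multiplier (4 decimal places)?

Form M = I − A:
  [  0.96   -0.06   -0.09]
  [ -0.14    0.74   -0.25]
  [ -0.15   -0.09    0.98]
Leontief inverse L = M⁻¹:
  [  1.0761    0.1025    0.1250]
  [  0.2675    1.4201    0.3868]
  [  0.1893    0.1461    1.0751]
Total output x = L · d:
  x_0 = 1.0761·43 + 0.1025·56 + 0.1250·58 = 59.2590
  x_1 = 0.2675·43 + 1.4201·56 + 0.3868·58 = 113.4660
  x_2 = 0.1893·43 + 0.1461·56 + 1.0751·58 = 78.6743
Output multipliers (column sums of L):
  Energy: 1.5330
  Agriculture: 1.6686
  Textiles: 1.5869

Agriculture (1.6686)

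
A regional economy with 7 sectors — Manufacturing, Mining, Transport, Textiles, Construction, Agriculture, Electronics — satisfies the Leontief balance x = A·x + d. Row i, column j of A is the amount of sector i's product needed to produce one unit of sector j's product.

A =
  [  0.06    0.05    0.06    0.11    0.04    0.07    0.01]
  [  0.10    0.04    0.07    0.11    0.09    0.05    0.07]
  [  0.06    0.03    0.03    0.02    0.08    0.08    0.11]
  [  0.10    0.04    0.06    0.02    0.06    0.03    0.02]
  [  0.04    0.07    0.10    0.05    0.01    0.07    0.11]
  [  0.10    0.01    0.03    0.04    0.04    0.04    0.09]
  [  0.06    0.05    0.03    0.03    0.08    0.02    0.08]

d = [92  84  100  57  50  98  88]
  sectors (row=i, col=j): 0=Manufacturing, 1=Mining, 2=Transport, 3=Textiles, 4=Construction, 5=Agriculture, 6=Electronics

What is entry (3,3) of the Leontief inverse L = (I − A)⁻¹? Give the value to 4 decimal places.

Form M = I − A:
  [  0.94   -0.05   -0.06   -0.11   -0.04   -0.07   -0.01]
  [ -0.10    0.96   -0.07   -0.11   -0.09   -0.05   -0.07]
  [ -0.06   -0.03    0.97   -0.02   -0.08   -0.08   -0.11]
  [ -0.10   -0.04   -0.06    0.98   -0.06   -0.03   -0.02]
  [ -0.04   -0.07   -0.10   -0.05    0.99   -0.07   -0.11]
  [ -0.10   -0.01   -0.03   -0.04   -0.04    0.96   -0.09]
  [ -0.06   -0.05   -0.03   -0.03   -0.08   -0.02    0.92]
Leontief inverse L = M⁻¹:
  [  1.1112    0.0763    0.0959    0.1450    0.0768    0.1042    0.0519]
  [  0.1631    1.0781    0.1187    0.1566    0.1378    0.0955    0.1272]
  [  0.1075    0.0592    1.0658    0.0559    0.1167    0.1133    0.1594]
  [  0.1388    0.0642    0.0913    1.0539    0.0898    0.0617    0.0570]
  [  0.0954    0.0996    0.1358    0.0879    1.0568    0.1067    0.1636]
  [  0.1400    0.0351    0.0600    0.0720    0.0714    1.0688    0.1260]
  [  0.1007    0.0770    0.0636    0.0634    0.1127    0.0502    1.1213]
Total output x = L · d:
  x_0 = 1.1112·92 + 0.0763·84 + 0.0959·100 + 0.1450·57 + 0.0768·50 + 0.1042·98 + 0.0519·88 = 145.1122
  x_1 = 0.1631·92 + 1.0781·84 + 0.1187·100 + 0.1566·57 + 0.1378·50 + 0.0955·98 + 0.1272·88 = 153.7948
  x_2 = 0.1075·92 + 0.0592·84 + 1.0658·100 + 0.0559·57 + 0.1167·50 + 0.1133·98 + 0.1594·88 = 155.5886
  x_3 = 0.1388·92 + 0.0642·84 + 0.0913·100 + 1.0539·57 + 0.0898·50 + 0.0617·98 + 0.0570·88 = 102.9205
  x_4 = 0.0954·92 + 0.0996·84 + 0.1358·100 + 0.0879·57 + 1.0568·50 + 0.1067·98 + 0.1636·88 = 113.4240
  x_5 = 0.1400·92 + 0.0351·84 + 0.0600·100 + 0.0720·57 + 0.0714·50 + 1.0688·98 + 0.1260·88 = 145.3271
  x_6 = 0.1007·92 + 0.0770·84 + 0.0636·100 + 0.0634·57 + 0.1127·50 + 0.0502·98 + 1.1213·88 = 134.9263

L[3,3] = 1.0539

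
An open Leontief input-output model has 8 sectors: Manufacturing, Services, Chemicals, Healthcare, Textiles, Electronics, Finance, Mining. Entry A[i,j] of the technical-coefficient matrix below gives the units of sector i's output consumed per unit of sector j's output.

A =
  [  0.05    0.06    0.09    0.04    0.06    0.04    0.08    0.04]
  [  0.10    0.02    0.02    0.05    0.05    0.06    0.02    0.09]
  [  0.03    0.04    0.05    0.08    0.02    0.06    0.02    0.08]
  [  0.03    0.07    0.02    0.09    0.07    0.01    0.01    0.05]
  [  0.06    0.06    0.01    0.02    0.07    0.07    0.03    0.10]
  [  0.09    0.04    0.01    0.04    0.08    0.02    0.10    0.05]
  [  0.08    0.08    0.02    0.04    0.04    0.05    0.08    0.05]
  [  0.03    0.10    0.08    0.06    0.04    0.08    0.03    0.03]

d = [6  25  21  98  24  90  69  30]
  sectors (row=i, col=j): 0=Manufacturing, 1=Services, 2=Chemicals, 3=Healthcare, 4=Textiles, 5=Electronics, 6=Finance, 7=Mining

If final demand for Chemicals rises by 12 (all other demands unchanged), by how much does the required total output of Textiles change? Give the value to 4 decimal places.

0.4747

Form M = I − A:
  [  0.95   -0.06   -0.09   -0.04   -0.06   -0.04   -0.08   -0.04]
  [ -0.10    0.98   -0.02   -0.05   -0.05   -0.06   -0.02   -0.09]
  [ -0.03   -0.04    0.95   -0.08   -0.02   -0.06   -0.02   -0.08]
  [ -0.03   -0.07   -0.02    0.91   -0.07   -0.01   -0.01   -0.05]
  [ -0.06   -0.06   -0.01   -0.02    0.93   -0.07   -0.03   -0.10]
  [ -0.09   -0.04   -0.01   -0.04   -0.08    0.98   -0.10   -0.05]
  [ -0.08   -0.08   -0.02   -0.04   -0.04   -0.05    0.92   -0.05]
  [ -0.03   -0.10   -0.08   -0.06   -0.04   -0.08   -0.03    0.97]
Leontief inverse L = M⁻¹:
  [  1.0967    0.1059    0.1197    0.0813    0.1009    0.0798    0.1160    0.0896]
  [  0.1398    1.0644    0.0515    0.0863    0.0900    0.0948    0.0548    0.1302]
  [  0.0658    0.0792    1.0754    0.1168    0.0553    0.0905    0.0476    0.1176]
  [  0.0635    0.1052    0.0414    1.1223    0.1036    0.0392    0.0314    0.0880]
  [  0.1044    0.1044    0.0396    0.0553    1.1109    0.1081    0.0655    0.1436]
  [  0.1352    0.0868    0.0395    0.0756    0.1209    1.0578    0.1373    0.0949]
  [  0.1278    0.1250    0.0497    0.0779    0.0816    0.0874    1.1180    0.0955]
  [  0.0771    0.1414    0.1067    0.1014    0.0817    0.1165    0.0637    1.0790]
Total output x = L · d:
  x_0 = 1.0967·6 + 0.1059·25 + 0.1197·21 + 0.0813·98 + 0.1009·24 + 0.0798·90 + 0.1160·69 + 0.0896·30 = 40.0081
  x_1 = 0.1398·6 + 1.0644·25 + 0.0515·21 + 0.0863·98 + 0.0900·24 + 0.0948·90 + 0.0548·69 + 0.1302·30 = 55.3633
  x_2 = 0.0658·6 + 0.0792·25 + 1.0754·21 + 0.1168·98 + 0.0553·24 + 0.0905·90 + 0.0476·69 + 0.1176·30 = 52.6968
  x_3 = 0.0635·6 + 0.1052·25 + 0.0414·21 + 1.1223·98 + 0.1036·24 + 0.0392·90 + 0.0314·69 + 0.0880·30 = 124.6905
  x_4 = 0.1044·6 + 0.1044·25 + 0.0396·21 + 0.0553·98 + 1.1109·24 + 0.1081·90 + 0.0655·69 + 0.1436·30 = 54.6981
  x_5 = 0.1352·6 + 0.0868·25 + 0.0395·21 + 0.0756·98 + 0.1209·24 + 1.0578·90 + 0.1373·69 + 0.0949·30 = 121.6483
  x_6 = 0.1278·6 + 0.1250·25 + 0.0497·21 + 0.0779·98 + 0.0816·24 + 0.0874·90 + 1.1180·69 + 0.0955·30 = 102.4032
  x_7 = 0.0771·6 + 0.1414·25 + 0.1067·21 + 0.1014·98 + 0.0817·24 + 0.1165·90 + 0.0637·69 + 1.0790·30 = 65.3872
Δx_4 = L[4,2] · Δd_2 = 0.0396 · 12 = 0.4747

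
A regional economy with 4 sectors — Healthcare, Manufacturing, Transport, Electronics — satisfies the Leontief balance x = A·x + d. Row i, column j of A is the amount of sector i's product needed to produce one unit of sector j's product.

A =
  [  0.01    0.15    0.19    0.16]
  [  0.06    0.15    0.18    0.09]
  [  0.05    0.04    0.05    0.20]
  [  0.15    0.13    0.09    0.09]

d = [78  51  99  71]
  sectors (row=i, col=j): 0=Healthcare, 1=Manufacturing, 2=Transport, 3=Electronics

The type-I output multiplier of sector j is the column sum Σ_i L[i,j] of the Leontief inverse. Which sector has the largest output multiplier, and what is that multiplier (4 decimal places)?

Form M = I − A:
  [  0.99   -0.15   -0.19   -0.16]
  [ -0.06    0.85   -0.18   -0.09]
  [ -0.05   -0.04    0.95   -0.20]
  [ -0.15   -0.13   -0.09    0.91]
Leontief inverse L = M⁻¹:
  [  1.0819    0.2471    0.2896    0.2783]
  [  0.1205    1.2423    0.2789    0.2053]
  [  0.1054    0.1136    1.1214    0.2762]
  [  0.2060    0.2294    0.1985    1.2014]
Total output x = L · d:
  x_0 = 1.0819·78 + 0.2471·51 + 0.2896·99 + 0.2783·71 = 145.4135
  x_1 = 0.1205·78 + 1.2423·51 + 0.2789·99 + 0.2053·71 = 114.9475
  x_2 = 0.1054·78 + 0.1136·51 + 1.1214·99 + 0.2762·71 = 144.6444
  x_3 = 0.2060·78 + 0.2294·51 + 0.1985·99 + 1.2014·71 = 132.7178
Output multipliers (column sums of L):
  Healthcare: 1.5137
  Manufacturing: 1.8324
  Transport: 1.8884
  Electronics: 1.9613

Electronics (1.9613)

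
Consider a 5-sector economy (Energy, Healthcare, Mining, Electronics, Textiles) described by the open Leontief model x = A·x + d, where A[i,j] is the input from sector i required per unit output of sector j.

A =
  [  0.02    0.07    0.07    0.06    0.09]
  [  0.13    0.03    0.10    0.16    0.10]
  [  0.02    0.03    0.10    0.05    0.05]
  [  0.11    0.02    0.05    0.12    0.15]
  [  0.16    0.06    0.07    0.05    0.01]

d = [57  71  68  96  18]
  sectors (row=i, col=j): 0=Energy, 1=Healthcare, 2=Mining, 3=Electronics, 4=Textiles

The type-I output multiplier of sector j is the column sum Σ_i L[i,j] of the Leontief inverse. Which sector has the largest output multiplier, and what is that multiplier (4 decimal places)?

Energy (1.6861)

Form M = I − A:
  [  0.98   -0.07   -0.07   -0.06   -0.09]
  [ -0.13    0.97   -0.10   -0.16   -0.10]
  [ -0.02   -0.03    0.90   -0.05   -0.05]
  [ -0.11   -0.02   -0.05    0.88   -0.15]
  [ -0.16   -0.06   -0.07   -0.05    0.99]
Leontief inverse L = M⁻¹:
  [  1.0669    0.0903    0.1086    0.1026    0.1271]
  [  0.1973    1.0651    0.1593    0.2257    0.1678]
  [  0.0509    0.0452    1.1307    0.0804    0.0785]
  [  0.1743    0.0526    0.1006    1.1751    0.2043]
  [  0.1968    0.0850    0.1122    0.0953    1.0567]
Total output x = L · d:
  x_0 = 1.0669·57 + 0.0903·71 + 0.1086·68 + 0.1026·96 + 0.1271·18 = 86.7443
  x_1 = 0.1973·57 + 1.0651·71 + 0.1593·68 + 0.2257·96 + 0.1678·18 = 122.3842
  x_2 = 0.0509·57 + 0.0452·71 + 1.1307·68 + 0.0804·96 + 0.0785·18 = 92.1206
  x_3 = 0.1743·57 + 0.0526·71 + 0.1006·68 + 1.1751·96 + 0.2043·18 = 136.9923
  x_4 = 0.1968·57 + 0.0850·71 + 0.1122·68 + 0.0953·96 + 1.0567·18 = 53.0507
Output multipliers (column sums of L):
  Energy: 1.6861
  Healthcare: 1.3382
  Mining: 1.6113
  Electronics: 1.6790
  Textiles: 1.6343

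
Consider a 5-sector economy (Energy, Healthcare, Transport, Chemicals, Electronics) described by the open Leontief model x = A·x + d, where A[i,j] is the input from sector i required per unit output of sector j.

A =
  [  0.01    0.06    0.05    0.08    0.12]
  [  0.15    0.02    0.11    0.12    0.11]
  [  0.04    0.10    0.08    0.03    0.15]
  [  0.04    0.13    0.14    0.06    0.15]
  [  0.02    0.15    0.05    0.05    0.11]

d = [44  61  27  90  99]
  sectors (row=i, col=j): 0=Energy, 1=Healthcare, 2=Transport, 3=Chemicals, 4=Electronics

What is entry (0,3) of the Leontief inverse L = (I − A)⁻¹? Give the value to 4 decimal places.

Form M = I − A:
  [  0.99   -0.06   -0.05   -0.08   -0.12]
  [ -0.15    0.98   -0.11   -0.12   -0.11]
  [ -0.04   -0.10    0.92   -0.03   -0.15]
  [ -0.04   -0.13   -0.14    0.94   -0.15]
  [ -0.02   -0.15   -0.05   -0.05    0.89]
Leontief inverse L = M⁻¹:
  [  1.0407    0.1186    0.0990    0.1171    0.1914]
  [  0.1867    1.1075    0.1812    0.1749    0.2221]
  [  0.0791    0.1670    1.1357    0.0768    0.2357]
  [  0.0922    0.2167    0.2158    1.1203    0.2644]
  [  0.0645    0.2109    0.1087    0.0994    1.1934]
Total output x = L · d:
  x_0 = 1.0407·44 + 0.1186·61 + 0.0990·27 + 0.1171·90 + 0.1914·99 = 85.1793
  x_1 = 0.1867·44 + 1.1075·61 + 0.1812·27 + 0.1749·90 + 0.2221·99 = 118.3901
  x_2 = 0.0791·44 + 0.1670·61 + 1.1357·27 + 0.0768·90 + 0.2357·99 = 74.5741
  x_3 = 0.0922·44 + 0.2167·61 + 0.2158·27 + 1.1203·90 + 0.2644·99 = 150.1033
  x_4 = 0.0645·44 + 0.2109·61 + 0.1087·27 + 0.0994·90 + 1.1934·99 = 145.7258

L[0,3] = 0.1171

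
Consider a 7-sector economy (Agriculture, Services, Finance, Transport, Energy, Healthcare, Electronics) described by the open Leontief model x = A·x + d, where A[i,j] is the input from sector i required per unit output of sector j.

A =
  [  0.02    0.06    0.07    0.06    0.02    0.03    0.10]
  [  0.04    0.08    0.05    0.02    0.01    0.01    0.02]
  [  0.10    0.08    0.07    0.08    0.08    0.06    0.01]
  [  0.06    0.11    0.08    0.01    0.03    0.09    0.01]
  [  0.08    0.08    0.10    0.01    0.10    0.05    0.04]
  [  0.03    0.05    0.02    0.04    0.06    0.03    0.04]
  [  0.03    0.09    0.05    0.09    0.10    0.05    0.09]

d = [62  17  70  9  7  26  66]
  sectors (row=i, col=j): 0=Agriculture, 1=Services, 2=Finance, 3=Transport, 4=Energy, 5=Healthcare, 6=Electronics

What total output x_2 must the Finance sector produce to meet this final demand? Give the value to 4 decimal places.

96.4579

Form M = I − A:
  [  0.98   -0.06   -0.07   -0.06   -0.02   -0.03   -0.10]
  [ -0.04    0.92   -0.05   -0.02   -0.01   -0.01   -0.02]
  [ -0.10   -0.08    0.93   -0.08   -0.08   -0.06   -0.01]
  [ -0.06   -0.11   -0.08    0.99   -0.03   -0.09   -0.01]
  [ -0.08   -0.08   -0.10   -0.01    0.90   -0.05   -0.04]
  [ -0.03   -0.05   -0.02   -0.04   -0.06    0.97   -0.04]
  [ -0.03   -0.09   -0.05   -0.09   -0.10   -0.05    0.91]
Leontief inverse L = M⁻¹:
  [  1.0512    0.1085    0.1064    0.0887    0.0547    0.0577    0.1250]
  [  0.0588    1.1084    0.0724    0.0362    0.0267    0.0242    0.0343]
  [  0.1405    0.1392    1.1198    0.1106    0.1187    0.0936    0.0414]
  [  0.0908    0.1544    0.1149    1.0362    0.0597    0.1125    0.0336]
  [  0.1215    0.1370    0.1488    0.0436    1.1435    0.0811    0.0723]
  [  0.0527    0.0846    0.0483    0.0574    0.0848    1.0491    0.0587]
  [  0.0734    0.1558    0.1026    0.1230    0.1472    0.0871    1.1232]
Total output x = L · d:
  x_0 = 1.0512·62 + 0.1085·17 + 0.1064·70 + 0.0887·9 + 0.0547·7 + 0.0577·26 + 0.1250·66 = 85.4013
  x_1 = 0.0588·62 + 1.1084·17 + 0.0724·70 + 0.0362·9 + 0.0267·7 + 0.0242·26 + 0.0343·66 = 30.9564
  x_2 = 0.1405·62 + 0.1392·17 + 1.1198·70 + 0.1106·9 + 0.1187·7 + 0.0936·26 + 0.0414·66 = 96.4579
  x_3 = 0.0908·62 + 0.1544·17 + 0.1149·70 + 1.0362·9 + 0.0597·7 + 0.1125·26 + 0.0336·66 = 31.1848
  x_4 = 0.1215·62 + 0.1370·17 + 0.1488·70 + 0.0436·9 + 1.1435·7 + 0.0811·26 + 0.0723·66 = 35.5557
  x_5 = 0.0527·62 + 0.0846·17 + 0.0483·70 + 0.0574·9 + 0.0848·7 + 1.0491·26 + 0.0587·66 = 40.3467
  x_6 = 0.0734·62 + 0.1558·17 + 0.1026·70 + 0.1230·9 + 0.1472·7 + 0.0871·26 + 1.1232·66 = 92.9127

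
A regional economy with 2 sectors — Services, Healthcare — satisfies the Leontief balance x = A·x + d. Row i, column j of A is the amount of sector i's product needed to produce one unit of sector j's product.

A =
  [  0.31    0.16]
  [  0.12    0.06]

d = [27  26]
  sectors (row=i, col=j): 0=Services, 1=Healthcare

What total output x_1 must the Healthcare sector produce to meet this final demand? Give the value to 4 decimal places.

33.6511

Form M = I − A:
  [  0.69   -0.16]
  [ -0.12    0.94]
Leontief inverse L = M⁻¹:
  [  1.4935    0.2542]
  [  0.1907    1.0963]
Total output x = L · d:
  x_0 = 1.4935·27 + 0.2542·26 = 46.9336
  x_1 = 0.1907·27 + 1.0963·26 = 33.6511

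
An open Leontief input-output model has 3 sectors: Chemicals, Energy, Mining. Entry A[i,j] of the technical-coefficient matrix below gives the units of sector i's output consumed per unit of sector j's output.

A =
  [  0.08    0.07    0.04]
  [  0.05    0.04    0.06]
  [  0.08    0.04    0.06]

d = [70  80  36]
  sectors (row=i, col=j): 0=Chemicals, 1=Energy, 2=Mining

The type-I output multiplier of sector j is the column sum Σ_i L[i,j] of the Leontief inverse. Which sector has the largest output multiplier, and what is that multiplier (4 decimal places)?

Chemicals (1.2550)

Form M = I − A:
  [  0.92   -0.07   -0.04]
  [ -0.05    0.96   -0.06]
  [ -0.08   -0.04    0.94]
Leontief inverse L = M⁻¹:
  [  1.0959    0.0821    0.0519]
  [  0.0631    1.0492    0.0697]
  [  0.0960    0.0516    1.0712]
Total output x = L · d:
  x_0 = 1.0959·70 + 0.0821·80 + 0.0519·36 = 85.1482
  x_1 = 0.0631·70 + 1.0492·80 + 0.0697·36 = 90.8563
  x_2 = 0.0960·70 + 0.0516·80 + 1.0712·36 = 49.4108
Output multipliers (column sums of L):
  Chemicals: 1.2550
  Energy: 1.1829
  Mining: 1.1927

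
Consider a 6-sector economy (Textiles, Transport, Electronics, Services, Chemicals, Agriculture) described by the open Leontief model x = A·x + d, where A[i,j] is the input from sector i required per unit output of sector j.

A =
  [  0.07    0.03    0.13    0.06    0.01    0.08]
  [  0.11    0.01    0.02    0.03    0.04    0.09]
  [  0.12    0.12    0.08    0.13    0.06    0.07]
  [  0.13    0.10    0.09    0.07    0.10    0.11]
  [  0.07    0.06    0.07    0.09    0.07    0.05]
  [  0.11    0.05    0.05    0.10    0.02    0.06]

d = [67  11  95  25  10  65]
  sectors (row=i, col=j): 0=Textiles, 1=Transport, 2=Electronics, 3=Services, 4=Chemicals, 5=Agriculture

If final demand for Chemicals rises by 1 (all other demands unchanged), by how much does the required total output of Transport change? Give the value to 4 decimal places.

0.0613

Form M = I − A:
  [  0.93   -0.03   -0.13   -0.06   -0.01   -0.08]
  [ -0.11    0.99   -0.02   -0.03   -0.04   -0.09]
  [ -0.12   -0.12    0.92   -0.13   -0.06   -0.07]
  [ -0.13   -0.10   -0.09    0.93   -0.10   -0.11]
  [ -0.07   -0.06   -0.07   -0.09    0.93   -0.05]
  [ -0.11   -0.05   -0.05   -0.10   -0.02    0.94]
Leontief inverse L = M⁻¹:
  [  1.1448    0.0790    0.1860    0.1212    0.0436    0.1354]
  [  0.1615    1.0404    0.0643    0.0729    0.0613    0.1299]
  [  0.2273    0.1833    1.1604    0.2101    0.1111    0.1538]
  [  0.2368    0.1633    0.1717    1.1548    0.1489    0.1916]
  [  0.1465    0.1077    0.1279    0.1497    1.1082    0.1088]
  [  0.1830    0.0940    0.1079    0.1553    0.0537    1.1175]
Total output x = L · d:
  x_0 = 1.1448·67 + 0.0790·11 + 0.1860·95 + 0.1212·25 + 0.0436·10 + 0.1354·65 = 107.5093
  x_1 = 0.1615·67 + 1.0404·11 + 0.0643·95 + 0.0729·25 + 0.0613·10 + 0.1299·65 = 39.2549
  x_2 = 0.2273·67 + 0.1833·11 + 1.1604·95 + 0.2101·25 + 0.1111·10 + 0.1538·65 = 143.8471
  x_3 = 0.2368·67 + 0.1633·11 + 0.1717·95 + 1.1548·25 + 0.1489·10 + 0.1916·65 = 76.7936
  x_4 = 0.1465·67 + 0.1077·11 + 0.1279·95 + 0.1497·25 + 1.1082·10 + 0.1088·65 = 45.0447
  x_5 = 0.1830·67 + 0.0940·11 + 0.1079·95 + 0.1553·25 + 0.0537·10 + 1.1175·65 = 100.5972
Δx_1 = L[1,4] · Δd_4 = 0.0613 · 1 = 0.0613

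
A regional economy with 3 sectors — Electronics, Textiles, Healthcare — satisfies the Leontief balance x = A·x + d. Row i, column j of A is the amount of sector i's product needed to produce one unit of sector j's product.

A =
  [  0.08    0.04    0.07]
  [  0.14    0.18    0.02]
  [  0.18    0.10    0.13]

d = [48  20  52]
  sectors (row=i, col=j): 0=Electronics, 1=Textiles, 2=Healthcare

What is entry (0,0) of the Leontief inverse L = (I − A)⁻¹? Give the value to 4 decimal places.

Form M = I − A:
  [  0.92   -0.04   -0.07]
  [ -0.14    0.82   -0.02]
  [ -0.18   -0.10    0.87]
Leontief inverse L = M⁻¹:
  [  1.1148    0.0655    0.0912]
  [  0.1965    1.2345    0.0442]
  [  0.2532    0.1554    1.1734]
Total output x = L · d:
  x_0 = 1.1148·48 + 0.0655·20 + 0.0912·52 = 59.5612
  x_1 = 0.1965·48 + 1.2345·20 + 0.0442·52 = 36.4197
  x_2 = 0.2532·48 + 0.1554·20 + 1.1734·52 = 76.2793

L[0,0] = 1.1148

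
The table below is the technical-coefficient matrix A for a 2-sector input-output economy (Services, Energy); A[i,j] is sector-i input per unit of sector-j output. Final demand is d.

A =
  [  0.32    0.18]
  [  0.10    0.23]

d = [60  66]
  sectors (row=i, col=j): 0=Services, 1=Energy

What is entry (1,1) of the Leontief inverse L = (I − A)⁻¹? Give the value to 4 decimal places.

L[1,1] = 1.3449

Form M = I − A:
  [  0.68   -0.18]
  [ -0.10    0.77]
Leontief inverse L = M⁻¹:
  [  1.5229    0.3560]
  [  0.1978    1.3449]
Total output x = L · d:
  x_0 = 1.5229·60 + 0.3560·66 = 114.8734
  x_1 = 0.1978·60 + 1.3449·66 = 100.6329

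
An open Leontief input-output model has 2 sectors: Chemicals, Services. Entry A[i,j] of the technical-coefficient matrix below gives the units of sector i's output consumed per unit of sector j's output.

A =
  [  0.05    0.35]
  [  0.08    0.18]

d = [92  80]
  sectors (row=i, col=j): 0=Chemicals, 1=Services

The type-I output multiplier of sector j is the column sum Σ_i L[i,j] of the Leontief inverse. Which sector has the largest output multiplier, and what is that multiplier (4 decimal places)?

Services (1.7310)

Form M = I − A:
  [  0.95   -0.35]
  [ -0.08    0.82]
Leontief inverse L = M⁻¹:
  [  1.0919    0.4660]
  [  0.1065    1.2650]
Total output x = L · d:
  x_0 = 1.0919·92 + 0.4660·80 = 137.7364
  x_1 = 0.1065·92 + 1.2650·80 = 110.9987
Output multipliers (column sums of L):
  Chemicals: 1.1984
  Services: 1.7310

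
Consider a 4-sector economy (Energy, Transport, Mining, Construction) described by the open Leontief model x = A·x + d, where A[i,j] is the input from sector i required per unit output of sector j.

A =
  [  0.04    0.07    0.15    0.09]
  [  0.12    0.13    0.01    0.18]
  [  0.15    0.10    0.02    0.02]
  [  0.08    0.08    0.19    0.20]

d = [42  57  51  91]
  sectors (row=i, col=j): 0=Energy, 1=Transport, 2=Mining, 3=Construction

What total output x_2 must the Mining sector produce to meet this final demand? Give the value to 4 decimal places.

Form M = I − A:
  [  0.96   -0.07   -0.15   -0.09]
  [ -0.12    0.87   -0.01   -0.18]
  [ -0.15   -0.10    0.98   -0.02]
  [ -0.08   -0.08   -0.19    0.80]
Leontief inverse L = M⁻¹:
  [  1.1019    0.1262    0.2004    0.1574]
  [  0.1903    1.2032    0.0985    0.2946]
  [  0.1916    0.1455    1.0669    0.0810]
  [  0.1747    0.1675    0.2833    1.3144]
Total output x = L · d:
  x_0 = 1.1019·42 + 0.1262·57 + 0.2004·51 + 0.1574·91 = 78.0127
  x_1 = 0.1903·42 + 1.2032·57 + 0.0985·51 + 0.2946·91 = 108.4058
  x_2 = 0.1916·42 + 0.1455·57 + 1.0669·51 + 0.0810·91 = 78.1239
  x_3 = 0.1747·42 + 0.1675·57 + 0.2833·51 + 1.3144·91 = 150.9463

78.1239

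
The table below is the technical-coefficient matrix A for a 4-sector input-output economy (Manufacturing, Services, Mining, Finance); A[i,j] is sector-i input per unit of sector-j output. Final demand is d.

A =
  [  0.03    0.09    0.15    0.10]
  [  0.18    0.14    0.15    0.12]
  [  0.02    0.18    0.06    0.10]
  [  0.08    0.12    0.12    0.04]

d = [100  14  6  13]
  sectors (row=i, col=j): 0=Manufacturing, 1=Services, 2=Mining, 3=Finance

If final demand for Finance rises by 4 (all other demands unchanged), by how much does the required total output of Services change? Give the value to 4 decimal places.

Form M = I − A:
  [  0.97   -0.09   -0.15   -0.10]
  [ -0.18    0.86   -0.15   -0.12]
  [ -0.02   -0.18    0.94   -0.10]
  [ -0.08   -0.12   -0.12    0.96]
Leontief inverse L = M⁻¹:
  [  1.0823    0.1819    0.2220    0.1586]
  [  0.2604    1.2772    0.2728    0.2152]
  [  0.0871    0.2706    1.1416    0.1618]
  [  0.1336    0.2086    0.1953    1.1020]
Total output x = L · d:
  x_0 = 1.0823·100 + 0.1819·14 + 0.2220·6 + 0.1586·13 = 114.1728
  x_1 = 0.2604·100 + 1.2772·14 + 0.2728·6 + 0.2152·13 = 48.3520
  x_2 = 0.0871·100 + 0.2706·14 + 1.1416·6 + 0.1618·13 = 21.4521
  x_3 = 0.1336·100 + 0.2086·14 + 0.1953·6 + 1.1020·13 = 31.7816
Δx_1 = L[1,3] · Δd_3 = 0.2152 · 4 = 0.8607

0.8607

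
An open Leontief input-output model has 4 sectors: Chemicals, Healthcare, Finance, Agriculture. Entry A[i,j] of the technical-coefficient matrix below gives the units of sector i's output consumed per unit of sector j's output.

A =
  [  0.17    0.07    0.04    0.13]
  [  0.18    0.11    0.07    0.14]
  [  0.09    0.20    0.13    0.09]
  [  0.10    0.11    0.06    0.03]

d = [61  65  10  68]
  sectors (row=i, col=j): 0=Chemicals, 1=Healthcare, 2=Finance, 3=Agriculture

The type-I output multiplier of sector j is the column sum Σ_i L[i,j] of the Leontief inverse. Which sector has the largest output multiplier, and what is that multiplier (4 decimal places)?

Form M = I − A:
  [  0.83   -0.07   -0.04   -0.13]
  [ -0.18    0.89   -0.07   -0.14]
  [ -0.09   -0.20    0.87   -0.09]
  [ -0.10   -0.11   -0.06    0.97]
Leontief inverse L = M⁻¹:
  [  1.2688    0.1431    0.0835    0.1985]
  [  0.3019    1.2036    0.1263    0.2259]
  [  0.2191    0.3091    1.1971    0.1851]
  [  0.1786    0.1704    0.0970    1.0885]
Total output x = L · d:
  x_0 = 1.2688·61 + 0.1431·65 + 0.0835·10 + 0.1985·68 = 101.0292
  x_1 = 0.3019·61 + 1.2036·65 + 0.1263·10 + 0.2259·68 = 113.2808
  x_2 = 0.2191·61 + 0.3091·65 + 1.1971·10 + 0.1851·68 = 58.0168
  x_3 = 0.1786·61 + 0.1704·65 + 0.0970·10 + 1.0885·68 = 96.9534
Output multipliers (column sums of L):
  Chemicals: 1.9685
  Healthcare: 1.8262
  Finance: 1.5040
  Agriculture: 1.6979

Chemicals (1.9685)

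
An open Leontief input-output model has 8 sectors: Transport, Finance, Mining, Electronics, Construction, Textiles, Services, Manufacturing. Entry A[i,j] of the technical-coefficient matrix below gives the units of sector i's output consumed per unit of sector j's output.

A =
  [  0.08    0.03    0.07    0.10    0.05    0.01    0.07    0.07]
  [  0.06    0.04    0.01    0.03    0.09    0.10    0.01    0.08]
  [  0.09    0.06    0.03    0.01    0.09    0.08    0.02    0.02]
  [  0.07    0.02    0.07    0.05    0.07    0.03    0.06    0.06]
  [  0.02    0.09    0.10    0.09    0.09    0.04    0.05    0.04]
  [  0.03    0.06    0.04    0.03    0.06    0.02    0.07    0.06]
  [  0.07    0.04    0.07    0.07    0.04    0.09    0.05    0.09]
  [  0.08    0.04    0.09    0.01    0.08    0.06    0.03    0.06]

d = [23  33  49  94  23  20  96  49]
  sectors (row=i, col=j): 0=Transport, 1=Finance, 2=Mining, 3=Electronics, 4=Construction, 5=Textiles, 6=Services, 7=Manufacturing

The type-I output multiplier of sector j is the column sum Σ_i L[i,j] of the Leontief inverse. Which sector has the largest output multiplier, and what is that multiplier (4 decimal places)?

Form M = I − A:
  [  0.92   -0.03   -0.07   -0.10   -0.05   -0.01   -0.07   -0.07]
  [ -0.06    0.96   -0.01   -0.03   -0.09   -0.10   -0.01   -0.08]
  [ -0.09   -0.06    0.97   -0.01   -0.09   -0.08   -0.02   -0.02]
  [ -0.07   -0.02   -0.07    0.95   -0.07   -0.03   -0.06   -0.06]
  [ -0.02   -0.09   -0.10   -0.09    0.91   -0.04   -0.05   -0.04]
  [ -0.03   -0.06   -0.04   -0.03   -0.06    0.98   -0.07   -0.06]
  [ -0.07   -0.04   -0.07   -0.07   -0.04   -0.09    0.95   -0.09]
  [ -0.08   -0.04   -0.09   -0.01   -0.08   -0.06   -0.03    0.94]
Leontief inverse L = M⁻¹:
  [  1.1382    0.0702    0.1265    0.1452    0.1124    0.0557    0.1103    0.1216]
  [  0.1033    1.0792    0.0590    0.0684    0.1454    0.1359    0.0461    0.1244]
  [  0.1317    0.0978    1.0743    0.0501    0.1425    0.1152    0.0545    0.0628]
  [  0.1201    0.0587    0.1206    1.0908    0.1264    0.0709    0.0961    0.1052]
  [  0.0776    0.1372    0.1554    0.1346    1.1607    0.0929    0.0898    0.0933]
  [  0.0722    0.0935    0.0822    0.0636    0.1093    1.0591    0.0990    0.1009]
  [  0.1292    0.0846    0.1274    0.1141    0.1067    0.1375    1.0933    0.1448]
  [  0.1305    0.0822    0.1399    0.0508    0.1399    0.1022    0.0664    1.1056]
Total output x = L · d:
  x_0 = 1.1382·23 + 0.0702·33 + 0.1265·49 + 0.1452·94 + 0.1124·23 + 0.0557·20 + 0.1103·96 + 0.1216·49 = 68.5792
  x_1 = 0.1033·23 + 1.0792·33 + 0.0590·49 + 0.0684·94 + 0.1454·23 + 0.1359·20 + 0.0461·96 + 0.1244·49 = 63.8931
  x_2 = 0.1317·23 + 0.0978·33 + 1.0743·49 + 0.0501·94 + 0.1425·23 + 0.1152·20 + 0.0545·96 + 0.0628·49 = 77.4932
  x_3 = 0.1201·23 + 0.0587·33 + 0.1206·49 + 1.0908·94 + 0.1264·23 + 0.0709·20 + 0.0961·96 + 0.1052·49 = 131.8547
  x_4 = 0.0776·23 + 0.1372·33 + 0.1554·49 + 0.1346·94 + 1.1607·23 + 0.0929·20 + 0.0898·96 + 0.0933·49 = 68.3296
  x_5 = 0.0722·23 + 0.0935·33 + 0.0822·49 + 0.0636·94 + 0.1093·23 + 1.0591·20 + 0.0990·96 + 0.1009·49 = 52.8930
  x_6 = 0.1292·23 + 0.0846·33 + 0.1274·49 + 0.1141·94 + 0.1067·23 + 0.1375·20 + 1.0933·96 + 0.1448·49 = 139.9884
  x_7 = 0.1305·23 + 0.0822·33 + 0.1399·49 + 0.0508·94 + 0.1399·23 + 0.1022·20 + 0.0664·96 + 1.1056·49 = 83.1645
Output multipliers (column sums of L):
  Transport: 1.9029
  Finance: 1.7033
  Mining: 1.8853
  Electronics: 1.7176
  Construction: 2.0433
  Textiles: 1.7693
  Services: 1.6556
  Manufacturing: 1.8586

Construction (2.0433)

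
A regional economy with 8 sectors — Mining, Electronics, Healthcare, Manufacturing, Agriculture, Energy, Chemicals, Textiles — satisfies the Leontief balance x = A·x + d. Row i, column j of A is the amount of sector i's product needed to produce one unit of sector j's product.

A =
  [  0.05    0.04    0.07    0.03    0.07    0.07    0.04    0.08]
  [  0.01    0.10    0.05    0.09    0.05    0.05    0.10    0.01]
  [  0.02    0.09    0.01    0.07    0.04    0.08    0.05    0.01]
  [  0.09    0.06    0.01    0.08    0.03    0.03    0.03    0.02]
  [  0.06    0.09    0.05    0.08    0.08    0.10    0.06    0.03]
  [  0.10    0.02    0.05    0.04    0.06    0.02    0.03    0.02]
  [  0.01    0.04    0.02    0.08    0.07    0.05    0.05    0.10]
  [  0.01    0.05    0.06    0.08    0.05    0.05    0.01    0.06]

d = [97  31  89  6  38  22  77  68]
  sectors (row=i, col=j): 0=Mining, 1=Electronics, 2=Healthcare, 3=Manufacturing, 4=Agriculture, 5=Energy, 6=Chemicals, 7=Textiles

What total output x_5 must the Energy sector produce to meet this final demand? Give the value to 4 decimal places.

55.5904

Form M = I − A:
  [  0.95   -0.04   -0.07   -0.03   -0.07   -0.07   -0.04   -0.08]
  [ -0.01    0.90   -0.05   -0.09   -0.05   -0.05   -0.10   -0.01]
  [ -0.02   -0.09    0.99   -0.07   -0.04   -0.08   -0.05   -0.01]
  [ -0.09   -0.06   -0.01    0.92   -0.03   -0.03   -0.03   -0.02]
  [ -0.06   -0.09   -0.05   -0.08    0.92   -0.10   -0.06   -0.03]
  [ -0.10   -0.02   -0.05   -0.04   -0.06    0.98   -0.03   -0.02]
  [ -0.01   -0.04   -0.02   -0.08   -0.07   -0.05    0.95   -0.10]
  [ -0.01   -0.05   -0.06   -0.08   -0.05   -0.05   -0.01    0.94]
Leontief inverse L = M⁻¹:
  [  1.0846    0.0872    0.1016    0.0825    0.1135    0.1137    0.0747    0.1101]
  [  0.0451    1.1505    0.0774    0.1477    0.0930    0.0915    0.1409    0.0400]
  [  0.0517    0.1288    1.0345    0.1144    0.0750    0.1117    0.0824    0.0327]
  [  0.1195    0.0963    0.0349    1.1202    0.0634    0.0624    0.0588    0.0450]
  [  0.1064    0.1481    0.0874    0.1446    1.1331    0.1511    0.1063    0.0653]
  [  0.1278    0.0564    0.0747    0.0784    0.0943    1.0558    0.0575    0.0455]
  [  0.0433    0.0836    0.0482    0.1317    0.1092    0.0882    1.0810    0.1282]
  [  0.0403    0.0903    0.0833    0.1246    0.0828    0.0836    0.0388    1.0803]
Total output x = L · d:
  x_0 = 1.0846·97 + 0.0872·31 + 0.1016·89 + 0.0825·6 + 0.1135·38 + 0.1137·22 + 0.0747·77 + 0.1101·68 = 137.4923
  x_1 = 0.0451·97 + 1.1505·31 + 0.0774·89 + 0.1477·6 + 0.0930·38 + 0.0915·22 + 0.1409·77 + 0.0400·68 = 66.9325
  x_2 = 0.0517·97 + 0.1288·31 + 1.0345·89 + 0.1144·6 + 0.0750·38 + 0.1117·22 + 0.0824·77 + 0.0327·68 = 115.6432
  x_3 = 0.1195·97 + 0.0963·31 + 0.0349·89 + 1.1202·6 + 0.0634·38 + 0.0624·22 + 0.0588·77 + 0.0450·68 = 35.7771
  x_4 = 0.1064·97 + 0.1481·31 + 0.0874·89 + 0.1446·6 + 1.1331·38 + 0.1511·22 + 0.1063·77 + 0.0653·68 = 82.5661
  x_5 = 0.1278·97 + 0.0564·31 + 0.0747·89 + 0.0784·6 + 0.0943·38 + 1.0558·22 + 0.0575·77 + 0.0455·68 = 55.5904
  x_6 = 0.0433·97 + 0.0836·31 + 0.0482·89 + 0.1317·6 + 0.1092·38 + 0.0882·22 + 1.0810·77 + 0.1282·68 = 109.9128
  x_7 = 0.0403·97 + 0.0903·31 + 0.0833·89 + 0.1246·6 + 0.0828·38 + 0.0836·22 + 0.0388·77 + 1.0803·68 = 96.3077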